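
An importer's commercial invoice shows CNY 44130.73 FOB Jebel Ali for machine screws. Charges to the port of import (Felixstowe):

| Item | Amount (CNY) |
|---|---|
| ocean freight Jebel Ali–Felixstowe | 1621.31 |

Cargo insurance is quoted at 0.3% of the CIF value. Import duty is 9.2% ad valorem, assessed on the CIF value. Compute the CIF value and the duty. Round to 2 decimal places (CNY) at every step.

Let C be the CIF value. C = FOB price + freight + 0.3% × C
C − 0.3% × C = 44130.73 + 1621.31
0.997 × C = 45752.04
C = 45752.04 / 0.997 = 45889.71
Insurance premium = 0.3% × 45889.71 = 137.67
Import duty = 45889.71 × 9.2% = 4221.85

CIF value: CNY 45889.71; import duty: CNY 4221.85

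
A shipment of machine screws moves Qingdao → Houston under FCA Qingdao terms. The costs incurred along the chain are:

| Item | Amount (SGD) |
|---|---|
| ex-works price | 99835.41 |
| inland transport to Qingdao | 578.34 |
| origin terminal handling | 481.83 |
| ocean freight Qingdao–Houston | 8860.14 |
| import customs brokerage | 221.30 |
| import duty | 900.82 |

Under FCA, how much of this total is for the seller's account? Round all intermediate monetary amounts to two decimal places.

FCA: the seller delivers export-cleared goods to the carrier; the buyer bears costs from that point.
Seller's account: goods 99835.41 + inland to port 578.34 = 100413.75
Buyer's account: origin terminal 481.83 + freight 8860.14 + brokerage 221.30 + duty 900.82 = 10464.09

Seller's account: SGD 100413.75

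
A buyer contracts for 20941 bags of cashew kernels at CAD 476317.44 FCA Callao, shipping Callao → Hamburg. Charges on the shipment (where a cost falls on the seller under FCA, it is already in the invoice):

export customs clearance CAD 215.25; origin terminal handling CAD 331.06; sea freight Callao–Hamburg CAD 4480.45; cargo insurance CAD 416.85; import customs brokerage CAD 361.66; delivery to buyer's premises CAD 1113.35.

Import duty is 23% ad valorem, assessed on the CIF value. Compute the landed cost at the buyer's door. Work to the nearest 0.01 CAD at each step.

FCA: the seller delivers export-cleared goods to the carrier; the buyer bears costs from that point.
Already in the invoice (seller's account under FCA): export clearance — exclude.
CIF value = FCA price + origin terminal + freight + insurance = 476317.44 + 331.06 + 4480.45 + 416.85 = 481545.80
Import duty = 481545.80 × 23% = 110755.53
Buyer bears: origin terminal 331.06 + freight 4480.45 + insurance 416.85 + brokerage 361.66 + delivery 1113.35 + duty 110755.53 = 117458.90
Landed cost = invoice 476317.44 + 117458.90 = 593776.34

Total landed cost: CAD 593776.34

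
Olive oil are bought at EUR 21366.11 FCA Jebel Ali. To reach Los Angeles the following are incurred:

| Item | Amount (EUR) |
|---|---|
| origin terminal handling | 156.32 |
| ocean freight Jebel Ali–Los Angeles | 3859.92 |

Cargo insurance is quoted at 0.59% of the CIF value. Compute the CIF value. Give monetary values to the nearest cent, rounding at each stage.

CIF value: EUR 25532.99

Let C be the CIF value. C = FCA price + pre-shipment costs + freight + 0.59% × C
C − 0.59% × C = 21366.11 + 156.32 + 3859.92
0.9941 × C = 25382.35
C = 25382.35 / 0.9941 = 25532.99
Insurance premium = 0.59% × 25532.99 = 150.64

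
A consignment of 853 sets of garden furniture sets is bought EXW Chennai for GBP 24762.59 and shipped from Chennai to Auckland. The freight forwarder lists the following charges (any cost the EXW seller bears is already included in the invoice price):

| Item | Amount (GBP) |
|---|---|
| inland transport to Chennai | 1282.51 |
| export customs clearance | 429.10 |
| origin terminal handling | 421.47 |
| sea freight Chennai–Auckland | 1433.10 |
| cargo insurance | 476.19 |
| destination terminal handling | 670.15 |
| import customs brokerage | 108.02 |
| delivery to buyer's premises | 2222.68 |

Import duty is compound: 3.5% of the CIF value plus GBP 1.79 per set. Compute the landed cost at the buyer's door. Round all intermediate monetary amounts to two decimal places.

Total landed cost: GBP 34340.85

EXW: the seller makes goods available at their premises; the buyer bears all onward costs.
CIF value = EXW price + inland to port + export clearance + origin terminal + freight + insurance = 24762.59 + 1282.51 + 429.10 + 421.47 + 1433.10 + 476.19 = 28804.96
Ad valorem component: 28804.96 × 3.5% = 1008.17
Specific component: 853 × 1.79 = 1526.87
Import duty = 1008.17 + 1526.87 = 2535.04
Buyer bears: inland to port 1282.51 + export clearance 429.10 + origin terminal 421.47 + freight 1433.10 + insurance 476.19 + destination terminal 670.15 + brokerage 108.02 + delivery 2222.68 + duty 2535.04 = 9578.26
Landed cost = invoice 24762.59 + 9578.26 = 34340.85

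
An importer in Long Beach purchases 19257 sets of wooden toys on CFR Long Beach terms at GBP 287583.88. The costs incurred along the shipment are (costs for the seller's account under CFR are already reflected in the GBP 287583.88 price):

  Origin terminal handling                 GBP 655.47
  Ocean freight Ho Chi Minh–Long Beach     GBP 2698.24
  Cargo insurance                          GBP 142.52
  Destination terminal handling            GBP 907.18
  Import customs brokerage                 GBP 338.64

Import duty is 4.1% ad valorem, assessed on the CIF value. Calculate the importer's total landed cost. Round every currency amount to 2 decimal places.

CFR: the seller pays costs through ocean freight to the destination port, but not insurance.
Already in the invoice (seller's account under CFR): origin terminal, freight — exclude.
CIF value = CFR price + insurance = 287583.88 + 142.52 = 287726.40
Import duty = 287726.40 × 4.1% = 11796.78
Buyer bears: insurance 142.52 + destination terminal 907.18 + brokerage 338.64 + duty 11796.78 = 13185.12
Landed cost = invoice 287583.88 + 13185.12 = 300769.00

Total landed cost: GBP 300769.00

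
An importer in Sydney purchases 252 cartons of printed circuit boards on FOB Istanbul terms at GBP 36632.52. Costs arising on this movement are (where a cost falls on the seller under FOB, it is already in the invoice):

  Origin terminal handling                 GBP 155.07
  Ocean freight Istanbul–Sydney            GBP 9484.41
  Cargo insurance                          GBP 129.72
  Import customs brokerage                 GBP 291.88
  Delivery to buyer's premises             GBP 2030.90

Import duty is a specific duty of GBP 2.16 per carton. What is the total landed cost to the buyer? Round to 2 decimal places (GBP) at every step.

FOB: the seller bears costs until goods are on board at the origin port; the buyer bears freight, insurance and all costs thereafter.
Already in the invoice (seller's account under FOB): origin terminal — exclude.
CIF value = FOB price + freight + insurance = 36632.52 + 9484.41 + 129.72 = 46246.65
Import duty = 252 × 2.16 = 544.32
Buyer bears: freight 9484.41 + insurance 129.72 + brokerage 291.88 + delivery 2030.90 + duty 544.32 = 12481.23
Landed cost = invoice 36632.52 + 12481.23 = 49113.75

Total landed cost: GBP 49113.75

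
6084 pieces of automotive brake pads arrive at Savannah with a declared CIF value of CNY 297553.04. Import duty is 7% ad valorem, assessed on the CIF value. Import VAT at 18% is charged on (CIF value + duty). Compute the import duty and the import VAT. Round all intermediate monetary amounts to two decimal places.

Import duty: CNY 20828.71; import VAT: CNY 57308.72

Import duty = 297553.04 × 7% = 20828.71
VAT base = CIF + duty = 297553.04 + 20828.71 = 318381.75
Import VAT = 318381.75 × 18% = 57308.72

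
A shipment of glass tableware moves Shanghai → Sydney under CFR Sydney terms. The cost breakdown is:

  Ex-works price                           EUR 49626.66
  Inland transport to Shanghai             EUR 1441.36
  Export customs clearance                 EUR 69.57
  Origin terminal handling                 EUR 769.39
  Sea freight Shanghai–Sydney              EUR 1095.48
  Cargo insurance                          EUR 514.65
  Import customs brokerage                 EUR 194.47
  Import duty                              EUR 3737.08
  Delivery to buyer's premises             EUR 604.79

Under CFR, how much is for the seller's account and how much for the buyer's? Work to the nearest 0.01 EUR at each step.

CFR: the seller pays costs through ocean freight to the destination port, but not insurance.
Seller's account: goods 49626.66 + inland to port 1441.36 + export clearance 69.57 + origin terminal 769.39 + freight 1095.48 = 53002.46
Buyer's account: insurance 514.65 + brokerage 194.47 + duty 3737.08 + delivery 604.79 = 5050.99

Seller: EUR 53002.46; buyer: EUR 5050.99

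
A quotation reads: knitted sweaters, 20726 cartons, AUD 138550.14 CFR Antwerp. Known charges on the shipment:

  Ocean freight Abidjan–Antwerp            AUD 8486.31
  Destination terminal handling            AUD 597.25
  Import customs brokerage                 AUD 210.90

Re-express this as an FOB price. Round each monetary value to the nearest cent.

Not relevant to the conversion: destination terminal, brokerage — on the buyer under both terms; not part of either seller's price.
From CFR to FOB, the seller no longer bears: freight.
FOB price = 138550.14 − 8486.31 = 130063.83

FOB price: AUD 130063.83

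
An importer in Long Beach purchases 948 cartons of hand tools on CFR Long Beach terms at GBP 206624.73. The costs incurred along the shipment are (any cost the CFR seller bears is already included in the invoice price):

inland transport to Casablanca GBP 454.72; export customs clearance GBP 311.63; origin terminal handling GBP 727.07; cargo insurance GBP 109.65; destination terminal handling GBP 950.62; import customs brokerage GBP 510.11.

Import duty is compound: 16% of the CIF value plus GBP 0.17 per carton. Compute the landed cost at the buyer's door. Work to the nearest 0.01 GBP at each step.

Total landed cost: GBP 241433.77

CFR: the seller pays costs through ocean freight to the destination port, but not insurance.
Already in the invoice (seller's account under CFR): inland to port, export clearance, origin terminal — exclude.
CIF value = CFR price + insurance = 206624.73 + 109.65 = 206734.38
Ad valorem component: 206734.38 × 16% = 33077.50
Specific component: 948 × 0.17 = 161.16
Import duty = 33077.50 + 161.16 = 33238.66
Buyer bears: insurance 109.65 + destination terminal 950.62 + brokerage 510.11 + duty 33238.66 = 34809.04
Landed cost = invoice 206624.73 + 34809.04 = 241433.77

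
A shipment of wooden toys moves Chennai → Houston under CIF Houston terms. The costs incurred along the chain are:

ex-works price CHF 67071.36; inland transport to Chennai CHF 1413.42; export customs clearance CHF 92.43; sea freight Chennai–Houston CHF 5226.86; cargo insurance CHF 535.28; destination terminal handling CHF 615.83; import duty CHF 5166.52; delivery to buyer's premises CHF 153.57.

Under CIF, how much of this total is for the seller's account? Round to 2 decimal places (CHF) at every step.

Seller's account: CHF 74339.35

CIF: the seller pays costs through ocean freight and marine insurance to the destination port.
Seller's account: goods 67071.36 + inland to port 1413.42 + export clearance 92.43 + freight 5226.86 + insurance 535.28 = 74339.35
Buyer's account: destination terminal 615.83 + duty 5166.52 + delivery 153.57 = 5935.92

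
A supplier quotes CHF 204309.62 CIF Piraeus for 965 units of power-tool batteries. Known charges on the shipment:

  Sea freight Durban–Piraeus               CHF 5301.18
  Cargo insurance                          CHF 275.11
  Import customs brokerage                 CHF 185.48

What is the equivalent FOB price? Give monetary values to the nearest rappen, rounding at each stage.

Not relevant to the conversion: brokerage — on the buyer under both terms; not part of either seller's price.
From CIF to FOB, the seller no longer bears: freight, insurance.
FOB price = 204309.62 − 5301.18 − 275.11 = 198733.33

FOB price: CHF 198733.33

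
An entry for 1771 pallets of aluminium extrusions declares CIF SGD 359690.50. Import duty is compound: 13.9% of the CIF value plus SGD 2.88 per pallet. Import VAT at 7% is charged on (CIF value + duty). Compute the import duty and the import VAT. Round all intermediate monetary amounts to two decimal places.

Ad valorem component: 359690.50 × 13.9% = 49996.98
Specific component: 1771 × 2.88 = 5100.48
Import duty = 49996.98 + 5100.48 = 55097.46
VAT base = CIF + duty = 359690.50 + 55097.46 = 414787.96
Import VAT = 414787.96 × 7% = 29035.16

Import duty: SGD 55097.46; import VAT: SGD 29035.16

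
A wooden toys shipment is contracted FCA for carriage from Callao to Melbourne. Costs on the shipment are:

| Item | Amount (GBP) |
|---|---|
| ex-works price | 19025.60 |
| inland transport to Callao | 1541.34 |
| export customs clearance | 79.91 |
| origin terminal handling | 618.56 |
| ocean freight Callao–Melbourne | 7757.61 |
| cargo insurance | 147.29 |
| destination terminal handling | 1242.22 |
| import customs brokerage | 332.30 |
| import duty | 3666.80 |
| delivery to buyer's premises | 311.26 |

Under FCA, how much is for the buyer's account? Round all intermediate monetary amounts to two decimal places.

Buyer's account: GBP 14076.04

FCA: the seller delivers export-cleared goods to the carrier; the buyer bears costs from that point.
Seller's account: goods 19025.60 + inland to port 1541.34 + export clearance 79.91 = 20646.85
Buyer's account: origin terminal 618.56 + freight 7757.61 + insurance 147.29 + destination terminal 1242.22 + brokerage 332.30 + duty 3666.80 + delivery 311.26 = 14076.04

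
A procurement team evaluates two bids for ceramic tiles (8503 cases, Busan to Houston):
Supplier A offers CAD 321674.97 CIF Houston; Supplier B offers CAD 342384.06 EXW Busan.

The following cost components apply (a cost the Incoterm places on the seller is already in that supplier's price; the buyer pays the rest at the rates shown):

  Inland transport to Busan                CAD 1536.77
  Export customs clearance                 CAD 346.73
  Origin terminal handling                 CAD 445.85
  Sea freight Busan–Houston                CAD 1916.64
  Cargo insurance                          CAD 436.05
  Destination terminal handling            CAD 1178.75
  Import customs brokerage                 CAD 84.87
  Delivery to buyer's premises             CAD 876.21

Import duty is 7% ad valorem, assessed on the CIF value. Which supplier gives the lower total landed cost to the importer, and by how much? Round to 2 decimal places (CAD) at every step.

Supplier A is cheaper by CAD 27168.51

Supplier A (CIF):
The CIF price already equals the CIF value: 321674.97
Import duty = 321674.97 × 7% = 22517.25
Buyer bears (A): 1178.75 + 84.87 + 876.21 = 2139.83
Landed cost (A) = invoice 321674.97 + 2139.83 + duty 22517.25 = 346332.05
Supplier B (EXW):
CIF value = EXW price + inland to port + export clearance + origin terminal + freight + insurance = 342384.06 + 1536.77 + 346.73 + 445.85 + 1916.64 + 436.05 = 347066.10
Import duty = 347066.10 × 7% = 24294.63
Buyer bears (B): 1536.77 + 346.73 + 445.85 + 1916.64 + 436.05 + 1178.75 + 84.87 + 876.21 = 6821.87
Landed cost (B) = invoice 342384.06 + 6821.87 + duty 24294.63 = 373500.56
Difference = |346332.05 − 373500.56| = 27168.51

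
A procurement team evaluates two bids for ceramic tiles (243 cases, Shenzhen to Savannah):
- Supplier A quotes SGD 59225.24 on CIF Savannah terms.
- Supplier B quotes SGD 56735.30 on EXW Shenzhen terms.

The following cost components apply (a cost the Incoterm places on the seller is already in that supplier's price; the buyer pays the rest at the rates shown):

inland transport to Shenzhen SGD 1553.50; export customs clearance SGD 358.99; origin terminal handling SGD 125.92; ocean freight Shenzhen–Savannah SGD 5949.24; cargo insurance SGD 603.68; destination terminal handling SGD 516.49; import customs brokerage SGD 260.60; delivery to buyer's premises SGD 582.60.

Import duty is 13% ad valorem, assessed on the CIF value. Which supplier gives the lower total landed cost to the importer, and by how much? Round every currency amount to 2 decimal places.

Supplier A is cheaper by SGD 6894.57

Supplier A (CIF):
The CIF price already equals the CIF value: 59225.24
Import duty = 59225.24 × 13% = 7699.28
Buyer bears (A): 516.49 + 260.60 + 582.60 = 1359.69
Landed cost (A) = invoice 59225.24 + 1359.69 + duty 7699.28 = 68284.21
Supplier B (EXW):
CIF value = EXW price + inland to port + export clearance + origin terminal + freight + insurance = 56735.30 + 1553.50 + 358.99 + 125.92 + 5949.24 + 603.68 = 65326.63
Import duty = 65326.63 × 13% = 8492.46
Buyer bears (B): 1553.50 + 358.99 + 125.92 + 5949.24 + 603.68 + 516.49 + 260.60 + 582.60 = 9951.02
Landed cost (B) = invoice 56735.30 + 9951.02 + duty 8492.46 = 75178.78
Difference = |68284.21 − 75178.78| = 6894.57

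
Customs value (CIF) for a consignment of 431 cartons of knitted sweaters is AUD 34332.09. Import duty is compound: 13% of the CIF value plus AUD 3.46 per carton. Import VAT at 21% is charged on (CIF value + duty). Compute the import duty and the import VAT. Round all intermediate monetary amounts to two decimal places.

Ad valorem component: 34332.09 × 13% = 4463.17
Specific component: 431 × 3.46 = 1491.26
Import duty = 4463.17 + 1491.26 = 5954.43
VAT base = CIF + duty = 34332.09 + 5954.43 = 40286.52
Import VAT = 40286.52 × 21% = 8460.17

Import duty: AUD 5954.43; import VAT: AUD 8460.17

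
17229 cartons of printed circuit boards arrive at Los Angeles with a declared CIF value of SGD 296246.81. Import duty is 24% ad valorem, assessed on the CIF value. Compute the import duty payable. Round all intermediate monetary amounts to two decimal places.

Import duty = 296246.81 × 24% = 71099.23

Import duty: SGD 71099.23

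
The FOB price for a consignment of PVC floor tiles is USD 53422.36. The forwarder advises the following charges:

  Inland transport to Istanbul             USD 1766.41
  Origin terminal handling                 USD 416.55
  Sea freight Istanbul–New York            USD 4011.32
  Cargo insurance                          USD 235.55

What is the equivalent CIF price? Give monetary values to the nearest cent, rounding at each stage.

CIF price: USD 57669.23

Not relevant to the conversion: origin terminal, inland to port — on the seller under both FOB and CIF; already in the FOB price and stays in the CIF price.
From FOB to CIF, the seller additionally bears: freight, insurance.
CIF price = 53422.36 + 4011.32 + 235.55 = 57669.23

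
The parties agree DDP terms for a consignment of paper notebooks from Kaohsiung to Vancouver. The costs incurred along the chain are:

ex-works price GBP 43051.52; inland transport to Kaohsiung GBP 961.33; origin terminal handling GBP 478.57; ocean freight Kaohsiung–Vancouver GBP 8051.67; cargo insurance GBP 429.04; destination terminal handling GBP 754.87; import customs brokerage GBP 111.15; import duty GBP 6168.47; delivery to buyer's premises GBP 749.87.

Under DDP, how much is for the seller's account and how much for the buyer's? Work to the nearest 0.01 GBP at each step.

Seller: GBP 60756.49; buyer: GBP 0.00

DDP: the seller bears all costs including import duty.
Seller's account: goods 43051.52 + inland to port 961.33 + origin terminal 478.57 + freight 8051.67 + insurance 429.04 + destination terminal 754.87 + brokerage 111.15 + duty 6168.47 + delivery 749.87 = 60756.49
Buyer's account: 0.00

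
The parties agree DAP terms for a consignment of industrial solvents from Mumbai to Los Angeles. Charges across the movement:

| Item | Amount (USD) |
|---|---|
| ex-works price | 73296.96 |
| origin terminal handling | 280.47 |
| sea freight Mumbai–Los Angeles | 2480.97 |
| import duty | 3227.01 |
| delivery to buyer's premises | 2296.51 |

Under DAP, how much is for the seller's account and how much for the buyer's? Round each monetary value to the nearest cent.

Seller: USD 78354.91; buyer: USD 3227.01

DAP: the seller bears all costs to the named destination except import duty and clearance.
Seller's account: goods 73296.96 + origin terminal 280.47 + freight 2480.97 + delivery 2296.51 = 78354.91
Buyer's account: duty 3227.01 = 3227.01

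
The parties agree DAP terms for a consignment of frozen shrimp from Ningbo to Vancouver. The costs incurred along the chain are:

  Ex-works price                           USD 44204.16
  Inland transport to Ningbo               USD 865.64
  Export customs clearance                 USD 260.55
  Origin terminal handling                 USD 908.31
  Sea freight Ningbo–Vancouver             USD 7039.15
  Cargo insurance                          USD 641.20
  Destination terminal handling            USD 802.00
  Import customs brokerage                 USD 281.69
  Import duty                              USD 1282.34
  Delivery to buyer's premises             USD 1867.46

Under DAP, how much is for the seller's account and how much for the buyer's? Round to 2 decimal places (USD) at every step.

DAP: the seller bears all costs to the named destination except import duty and clearance.
Seller's account: goods 44204.16 + inland to port 865.64 + export clearance 260.55 + origin terminal 908.31 + freight 7039.15 + insurance 641.20 + destination terminal 802.00 + delivery 1867.46 = 56588.47
Buyer's account: brokerage 281.69 + duty 1282.34 = 1564.03

Seller: USD 56588.47; buyer: USD 1564.03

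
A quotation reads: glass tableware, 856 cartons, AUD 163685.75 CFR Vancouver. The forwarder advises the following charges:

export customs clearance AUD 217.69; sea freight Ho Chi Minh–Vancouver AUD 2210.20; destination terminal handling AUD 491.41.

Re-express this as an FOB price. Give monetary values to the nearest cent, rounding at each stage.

Not relevant to the conversion: export clearance — on the seller under both CFR and FOB; already in the CFR price and stays in the FOB price. destination terminal — on the buyer under both terms; not part of either seller's price.
From CFR to FOB, the seller no longer bears: freight.
FOB price = 163685.75 − 2210.20 = 161475.55

FOB price: AUD 161475.55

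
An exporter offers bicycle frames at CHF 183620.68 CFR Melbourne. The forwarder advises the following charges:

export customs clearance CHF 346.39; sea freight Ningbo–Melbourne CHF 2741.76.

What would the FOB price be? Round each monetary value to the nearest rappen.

FOB price: CHF 180878.92

Not relevant to the conversion: export clearance — on the seller under both CFR and FOB; already in the CFR price and stays in the FOB price.
From CFR to FOB, the seller no longer bears: freight.
FOB price = 183620.68 − 2741.76 = 180878.92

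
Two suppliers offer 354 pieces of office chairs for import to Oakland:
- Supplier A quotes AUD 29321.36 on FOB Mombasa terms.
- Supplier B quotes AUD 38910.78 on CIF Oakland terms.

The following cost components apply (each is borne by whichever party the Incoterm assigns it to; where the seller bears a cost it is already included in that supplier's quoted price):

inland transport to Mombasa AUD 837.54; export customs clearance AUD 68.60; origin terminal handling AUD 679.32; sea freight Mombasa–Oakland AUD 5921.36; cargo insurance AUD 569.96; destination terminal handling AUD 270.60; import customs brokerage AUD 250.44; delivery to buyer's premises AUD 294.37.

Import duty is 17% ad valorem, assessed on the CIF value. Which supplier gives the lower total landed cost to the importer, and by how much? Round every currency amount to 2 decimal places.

Supplier A (FOB):
CIF value = FOB price + freight + insurance = 29321.36 + 5921.36 + 569.96 = 35812.68
Import duty = 35812.68 × 17% = 6088.16
Buyer bears (A): 5921.36 + 569.96 + 270.60 + 250.44 + 294.37 = 7306.73
Landed cost (A) = invoice 29321.36 + 7306.73 + duty 6088.16 = 42716.25
Supplier B (CIF):
The CIF price already equals the CIF value: 38910.78
Import duty = 38910.78 × 17% = 6614.83
Buyer bears (B): 270.60 + 250.44 + 294.37 = 815.41
Landed cost (B) = invoice 38910.78 + 815.41 + duty 6614.83 = 46341.02
Difference = |42716.25 − 46341.02| = 3624.77

Supplier A is cheaper by AUD 3624.77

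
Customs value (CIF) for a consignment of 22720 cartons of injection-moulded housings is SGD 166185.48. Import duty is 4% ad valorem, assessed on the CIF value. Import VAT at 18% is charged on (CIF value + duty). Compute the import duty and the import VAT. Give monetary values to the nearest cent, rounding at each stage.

Import duty = 166185.48 × 4% = 6647.42
VAT base = CIF + duty = 166185.48 + 6647.42 = 172832.90
Import VAT = 172832.90 × 18% = 31109.92

Import duty: SGD 6647.42; import VAT: SGD 31109.92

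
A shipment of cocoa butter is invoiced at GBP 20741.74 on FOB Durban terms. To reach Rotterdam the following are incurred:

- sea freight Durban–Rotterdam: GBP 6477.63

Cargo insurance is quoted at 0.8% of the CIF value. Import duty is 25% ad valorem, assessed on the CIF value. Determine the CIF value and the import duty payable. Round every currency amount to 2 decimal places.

CIF value: GBP 27438.88; import duty: GBP 6859.72

Let C be the CIF value. C = FOB price + freight + 0.8% × C
C − 0.8% × C = 20741.74 + 6477.63
0.992 × C = 27219.37
C = 27219.37 / 0.992 = 27438.88
Insurance premium = 0.8% × 27438.88 = 219.51
Import duty = 27438.88 × 25% = 6859.72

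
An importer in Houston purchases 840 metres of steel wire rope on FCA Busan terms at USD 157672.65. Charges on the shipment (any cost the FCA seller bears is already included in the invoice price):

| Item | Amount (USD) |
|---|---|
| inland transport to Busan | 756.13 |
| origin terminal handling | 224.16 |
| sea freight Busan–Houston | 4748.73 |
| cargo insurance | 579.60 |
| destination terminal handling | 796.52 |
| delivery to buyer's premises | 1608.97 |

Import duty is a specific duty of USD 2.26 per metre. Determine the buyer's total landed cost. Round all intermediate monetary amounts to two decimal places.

Total landed cost: USD 167529.03

FCA: the seller delivers export-cleared goods to the carrier; the buyer bears costs from that point.
Already in the invoice (seller's account under FCA): inland to port — exclude.
CIF value = FCA price + origin terminal + freight + insurance = 157672.65 + 224.16 + 4748.73 + 579.60 = 163225.14
Import duty = 840 × 2.26 = 1898.40
Buyer bears: origin terminal 224.16 + freight 4748.73 + insurance 579.60 + destination terminal 796.52 + delivery 1608.97 + duty 1898.40 = 9856.38
Landed cost = invoice 157672.65 + 9856.38 = 167529.03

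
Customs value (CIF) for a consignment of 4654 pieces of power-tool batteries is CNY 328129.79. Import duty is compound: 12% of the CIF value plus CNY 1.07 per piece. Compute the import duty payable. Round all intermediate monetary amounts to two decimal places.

Ad valorem component: 328129.79 × 12% = 39375.57
Specific component: 4654 × 1.07 = 4979.78
Import duty = 39375.57 + 4979.78 = 44355.35

Import duty: CNY 44355.35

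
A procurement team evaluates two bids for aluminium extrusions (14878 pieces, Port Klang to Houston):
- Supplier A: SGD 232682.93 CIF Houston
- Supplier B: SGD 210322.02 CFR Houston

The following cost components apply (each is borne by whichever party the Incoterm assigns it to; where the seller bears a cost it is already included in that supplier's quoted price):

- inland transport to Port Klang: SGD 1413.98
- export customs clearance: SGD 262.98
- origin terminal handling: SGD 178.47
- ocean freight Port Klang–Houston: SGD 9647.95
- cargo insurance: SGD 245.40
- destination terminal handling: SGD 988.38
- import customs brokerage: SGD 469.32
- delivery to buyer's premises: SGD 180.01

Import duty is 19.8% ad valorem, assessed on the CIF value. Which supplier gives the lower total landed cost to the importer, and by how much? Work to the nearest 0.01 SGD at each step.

Supplier B is cheaper by SGD 26494.38

Supplier A (CIF):
The CIF price already equals the CIF value: 232682.93
Import duty = 232682.93 × 19.8% = 46071.22
Buyer bears (A): 988.38 + 469.32 + 180.01 = 1637.71
Landed cost (A) = invoice 232682.93 + 1637.71 + duty 46071.22 = 280391.86
Supplier B (CFR):
CIF value = CFR price + insurance = 210322.02 + 245.40 = 210567.42
Import duty = 210567.42 × 19.8% = 41692.35
Buyer bears (B): 245.40 + 988.38 + 469.32 + 180.01 = 1883.11
Landed cost (B) = invoice 210322.02 + 1883.11 + duty 41692.35 = 253897.48
Difference = |280391.86 − 253897.48| = 26494.38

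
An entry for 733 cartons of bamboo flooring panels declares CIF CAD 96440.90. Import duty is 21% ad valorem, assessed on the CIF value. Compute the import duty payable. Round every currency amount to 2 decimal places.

Import duty: CAD 20252.59

Import duty = 96440.90 × 21% = 20252.59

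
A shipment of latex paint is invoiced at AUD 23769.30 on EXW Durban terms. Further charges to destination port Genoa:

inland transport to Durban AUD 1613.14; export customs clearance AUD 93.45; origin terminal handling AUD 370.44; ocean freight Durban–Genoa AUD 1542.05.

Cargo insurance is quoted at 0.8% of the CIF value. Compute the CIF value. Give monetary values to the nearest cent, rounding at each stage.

CIF value: AUD 27609.25

Let C be the CIF value. C = EXW price + pre-shipment costs + freight + 0.8% × C
C − 0.8% × C = 23769.30 + 1613.14 + 93.45 + 370.44 + 1542.05
0.992 × C = 27388.38
C = 27388.38 / 0.992 = 27609.25
Insurance premium = 0.8% × 27609.25 = 220.87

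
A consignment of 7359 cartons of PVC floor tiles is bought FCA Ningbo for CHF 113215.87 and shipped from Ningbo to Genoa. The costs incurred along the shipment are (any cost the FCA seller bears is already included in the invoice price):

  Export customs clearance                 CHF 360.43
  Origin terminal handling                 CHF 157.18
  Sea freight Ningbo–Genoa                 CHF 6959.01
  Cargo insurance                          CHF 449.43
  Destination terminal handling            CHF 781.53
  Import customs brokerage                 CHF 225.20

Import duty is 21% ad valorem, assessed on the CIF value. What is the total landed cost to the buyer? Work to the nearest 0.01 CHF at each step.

FCA: the seller delivers export-cleared goods to the carrier; the buyer bears costs from that point.
Already in the invoice (seller's account under FCA): export clearance — exclude.
CIF value = FCA price + origin terminal + freight + insurance = 113215.87 + 157.18 + 6959.01 + 449.43 = 120781.49
Import duty = 120781.49 × 21% = 25364.11
Buyer bears: origin terminal 157.18 + freight 6959.01 + insurance 449.43 + destination terminal 781.53 + brokerage 225.20 + duty 25364.11 = 33936.46
Landed cost = invoice 113215.87 + 33936.46 = 147152.33

Total landed cost: CHF 147152.33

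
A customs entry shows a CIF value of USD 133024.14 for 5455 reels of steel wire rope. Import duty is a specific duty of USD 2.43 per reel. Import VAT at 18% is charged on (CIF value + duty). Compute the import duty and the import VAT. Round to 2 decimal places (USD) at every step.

Import duty = 5455 × 2.43 = 13255.65
VAT base = CIF + duty = 133024.14 + 13255.65 = 146279.79
Import VAT = 146279.79 × 18% = 26330.36

Import duty: USD 13255.65; import VAT: USD 26330.36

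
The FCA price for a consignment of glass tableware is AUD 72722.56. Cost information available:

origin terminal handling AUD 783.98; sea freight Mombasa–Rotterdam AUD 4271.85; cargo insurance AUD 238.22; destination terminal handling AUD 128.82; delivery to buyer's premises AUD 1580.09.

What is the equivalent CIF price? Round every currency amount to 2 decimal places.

Not relevant to the conversion: destination terminal, delivery — on the buyer under both terms; not part of either seller's price.
From FCA to CIF, the seller additionally bears: origin terminal, freight, insurance.
CIF price = 72722.56 + 783.98 + 4271.85 + 238.22 = 78016.61

CIF price: AUD 78016.61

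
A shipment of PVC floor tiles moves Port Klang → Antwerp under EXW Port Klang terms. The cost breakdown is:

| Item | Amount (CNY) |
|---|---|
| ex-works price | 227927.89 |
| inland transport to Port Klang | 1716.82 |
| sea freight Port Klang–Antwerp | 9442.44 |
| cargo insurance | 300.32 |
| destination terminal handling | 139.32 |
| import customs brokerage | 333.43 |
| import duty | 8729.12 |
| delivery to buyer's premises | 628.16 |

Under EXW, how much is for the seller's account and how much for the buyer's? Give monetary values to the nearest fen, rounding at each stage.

Seller: CNY 227927.89; buyer: CNY 21289.61

EXW: the seller makes goods available at their premises; the buyer bears all onward costs.
Seller's account: goods 227927.89 = 227927.89
Buyer's account: inland to port 1716.82 + freight 9442.44 + insurance 300.32 + destination terminal 139.32 + brokerage 333.43 + duty 8729.12 + delivery 628.16 = 21289.61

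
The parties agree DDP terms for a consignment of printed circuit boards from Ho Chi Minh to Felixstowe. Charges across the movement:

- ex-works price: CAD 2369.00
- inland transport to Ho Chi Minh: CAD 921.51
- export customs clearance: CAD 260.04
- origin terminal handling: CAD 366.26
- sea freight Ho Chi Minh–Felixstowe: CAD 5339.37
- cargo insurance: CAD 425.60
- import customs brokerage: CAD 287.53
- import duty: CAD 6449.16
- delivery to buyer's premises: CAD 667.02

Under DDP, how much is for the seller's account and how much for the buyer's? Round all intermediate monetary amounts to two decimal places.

Seller: CAD 17085.49; buyer: CAD 0.00

DDP: the seller bears all costs including import duty.
Seller's account: goods 2369.00 + inland to port 921.51 + export clearance 260.04 + origin terminal 366.26 + freight 5339.37 + insurance 425.60 + brokerage 287.53 + duty 6449.16 + delivery 667.02 = 17085.49
Buyer's account: 0.00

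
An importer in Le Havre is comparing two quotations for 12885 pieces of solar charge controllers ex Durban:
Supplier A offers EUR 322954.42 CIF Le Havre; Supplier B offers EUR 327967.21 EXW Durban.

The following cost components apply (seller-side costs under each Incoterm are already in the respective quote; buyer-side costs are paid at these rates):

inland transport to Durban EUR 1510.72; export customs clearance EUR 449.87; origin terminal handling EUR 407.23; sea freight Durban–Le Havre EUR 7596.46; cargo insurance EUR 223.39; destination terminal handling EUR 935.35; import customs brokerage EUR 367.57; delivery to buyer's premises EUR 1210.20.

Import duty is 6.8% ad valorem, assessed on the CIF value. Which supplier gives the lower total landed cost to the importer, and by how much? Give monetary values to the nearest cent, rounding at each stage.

Supplier A (CIF):
The CIF price already equals the CIF value: 322954.42
Import duty = 322954.42 × 6.8% = 21960.90
Buyer bears (A): 935.35 + 367.57 + 1210.20 = 2513.12
Landed cost (A) = invoice 322954.42 + 2513.12 + duty 21960.90 = 347428.44
Supplier B (EXW):
CIF value = EXW price + inland to port + export clearance + origin terminal + freight + insurance = 327967.21 + 1510.72 + 449.87 + 407.23 + 7596.46 + 223.39 = 338154.88
Import duty = 338154.88 × 6.8% = 22994.53
Buyer bears (B): 1510.72 + 449.87 + 407.23 + 7596.46 + 223.39 + 935.35 + 367.57 + 1210.20 = 12700.79
Landed cost (B) = invoice 327967.21 + 12700.79 + duty 22994.53 = 363662.53
Difference = |347428.44 − 363662.53| = 16234.09

Supplier A is cheaper by EUR 16234.09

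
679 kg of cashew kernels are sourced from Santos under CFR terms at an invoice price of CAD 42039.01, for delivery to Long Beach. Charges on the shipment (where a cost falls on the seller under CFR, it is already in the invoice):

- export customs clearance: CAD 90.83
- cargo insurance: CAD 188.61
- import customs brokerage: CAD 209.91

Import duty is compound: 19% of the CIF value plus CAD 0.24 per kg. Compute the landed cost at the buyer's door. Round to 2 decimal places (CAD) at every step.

CFR: the seller pays costs through ocean freight to the destination port, but not insurance.
Already in the invoice (seller's account under CFR): export clearance — exclude.
CIF value = CFR price + insurance = 42039.01 + 188.61 = 42227.62
Ad valorem component: 42227.62 × 19% = 8023.25
Specific component: 679 × 0.24 = 162.96
Import duty = 8023.25 + 162.96 = 8186.21
Buyer bears: insurance 188.61 + brokerage 209.91 + duty 8186.21 = 8584.73
Landed cost = invoice 42039.01 + 8584.73 = 50623.74

Total landed cost: CAD 50623.74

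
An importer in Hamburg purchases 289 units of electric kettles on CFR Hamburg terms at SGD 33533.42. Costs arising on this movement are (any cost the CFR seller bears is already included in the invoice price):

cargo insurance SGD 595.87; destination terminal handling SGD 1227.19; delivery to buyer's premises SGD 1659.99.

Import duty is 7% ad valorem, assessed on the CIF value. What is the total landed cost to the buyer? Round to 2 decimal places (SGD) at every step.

Total landed cost: SGD 39405.52

CFR: the seller pays costs through ocean freight to the destination port, but not insurance.
CIF value = CFR price + insurance = 33533.42 + 595.87 = 34129.29
Import duty = 34129.29 × 7% = 2389.05
Buyer bears: insurance 595.87 + destination terminal 1227.19 + delivery 1659.99 + duty 2389.05 = 5872.10
Landed cost = invoice 33533.42 + 5872.10 = 39405.52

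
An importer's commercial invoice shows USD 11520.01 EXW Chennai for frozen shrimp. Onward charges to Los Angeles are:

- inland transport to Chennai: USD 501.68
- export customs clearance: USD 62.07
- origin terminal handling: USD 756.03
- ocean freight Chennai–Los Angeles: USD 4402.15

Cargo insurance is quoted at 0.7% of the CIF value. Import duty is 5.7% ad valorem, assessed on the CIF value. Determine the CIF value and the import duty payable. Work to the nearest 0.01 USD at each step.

CIF value: USD 17363.48; import duty: USD 989.72

Let C be the CIF value. C = EXW price + pre-shipment costs + freight + 0.7% × C
C − 0.7% × C = 11520.01 + 501.68 + 62.07 + 756.03 + 4402.15
0.993 × C = 17241.94
C = 17241.94 / 0.993 = 17363.48
Insurance premium = 0.7% × 17363.48 = 121.54
Import duty = 17363.48 × 5.7% = 989.72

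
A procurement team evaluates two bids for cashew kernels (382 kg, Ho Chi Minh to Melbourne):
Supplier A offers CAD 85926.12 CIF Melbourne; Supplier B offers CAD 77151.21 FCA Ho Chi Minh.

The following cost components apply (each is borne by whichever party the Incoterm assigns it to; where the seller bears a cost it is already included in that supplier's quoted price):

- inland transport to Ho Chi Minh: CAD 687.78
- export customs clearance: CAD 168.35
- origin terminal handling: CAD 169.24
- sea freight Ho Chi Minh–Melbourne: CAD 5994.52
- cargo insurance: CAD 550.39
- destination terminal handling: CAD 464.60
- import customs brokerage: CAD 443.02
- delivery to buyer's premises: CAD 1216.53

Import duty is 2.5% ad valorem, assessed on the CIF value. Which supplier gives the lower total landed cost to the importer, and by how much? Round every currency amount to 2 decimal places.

Supplier A (CIF):
The CIF price already equals the CIF value: 85926.12
Import duty = 85926.12 × 2.5% = 2148.15
Buyer bears (A): 464.60 + 443.02 + 1216.53 = 2124.15
Landed cost (A) = invoice 85926.12 + 2124.15 + duty 2148.15 = 90198.42
Supplier B (FCA):
CIF value = FCA price + origin terminal + freight + insurance = 77151.21 + 169.24 + 5994.52 + 550.39 = 83865.36
Import duty = 83865.36 × 2.5% = 2096.63
Buyer bears (B): 169.24 + 5994.52 + 550.39 + 464.60 + 443.02 + 1216.53 = 8838.30
Landed cost (B) = invoice 77151.21 + 8838.30 + duty 2096.63 = 88086.14
Difference = |90198.42 − 88086.14| = 2112.28

Supplier B is cheaper by CAD 2112.28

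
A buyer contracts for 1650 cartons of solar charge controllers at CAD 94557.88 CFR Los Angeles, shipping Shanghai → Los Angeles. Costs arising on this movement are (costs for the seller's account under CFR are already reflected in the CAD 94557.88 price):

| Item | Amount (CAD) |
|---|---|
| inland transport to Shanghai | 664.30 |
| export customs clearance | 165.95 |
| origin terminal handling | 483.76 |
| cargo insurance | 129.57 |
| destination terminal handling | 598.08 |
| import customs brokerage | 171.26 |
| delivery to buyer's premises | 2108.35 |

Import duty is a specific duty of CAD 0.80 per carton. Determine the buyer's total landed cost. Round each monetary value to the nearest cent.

Total landed cost: CAD 98885.14

CFR: the seller pays costs through ocean freight to the destination port, but not insurance.
Already in the invoice (seller's account under CFR): inland to port, export clearance, origin terminal — exclude.
CIF value = CFR price + insurance = 94557.88 + 129.57 = 94687.45
Import duty = 1650 × 0.80 = 1320.00
Buyer bears: insurance 129.57 + destination terminal 598.08 + brokerage 171.26 + delivery 2108.35 + duty 1320.00 = 4327.26
Landed cost = invoice 94557.88 + 4327.26 = 98885.14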